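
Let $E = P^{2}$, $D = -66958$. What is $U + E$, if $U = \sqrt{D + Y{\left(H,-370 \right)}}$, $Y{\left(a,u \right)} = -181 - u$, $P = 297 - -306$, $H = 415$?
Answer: $363609 + i \sqrt{66769} \approx 3.6361 \cdot 10^{5} + 258.4 i$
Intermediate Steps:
$P = 603$ ($P = 297 + 306 = 603$)
$E = 363609$ ($E = 603^{2} = 363609$)
$U = i \sqrt{66769}$ ($U = \sqrt{-66958 - -189} = \sqrt{-66958 + \left(-181 + 370\right)} = \sqrt{-66958 + 189} = \sqrt{-66769} = i \sqrt{66769} \approx 258.4 i$)
$U + E = i \sqrt{66769} + 363609 = 363609 + i \sqrt{66769}$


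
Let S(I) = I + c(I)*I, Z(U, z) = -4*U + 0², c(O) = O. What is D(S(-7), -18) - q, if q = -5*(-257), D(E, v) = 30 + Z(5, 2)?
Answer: -1275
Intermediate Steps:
Z(U, z) = -4*U (Z(U, z) = -4*U + 0 = -4*U)
S(I) = I + I² (S(I) = I + I*I = I + I²)
D(E, v) = 10 (D(E, v) = 30 - 4*5 = 30 - 20 = 10)
q = 1285
D(S(-7), -18) - q = 10 - 1*1285 = 10 - 1285 = -1275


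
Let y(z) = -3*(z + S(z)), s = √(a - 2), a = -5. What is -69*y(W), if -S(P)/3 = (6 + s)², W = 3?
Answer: -17388 - 7452*I*√7 ≈ -17388.0 - 19716.0*I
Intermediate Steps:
s = I*√7 (s = √(-5 - 2) = √(-7) = I*√7 ≈ 2.6458*I)
S(P) = -3*(6 + I*√7)²
y(z) = 261 - 3*z + 108*I*√7 (y(z) = -3*(z + (-87 - 36*I*√7)) = -3*(-87 + z - 36*I*√7) = 261 - 3*z + 108*I*√7)
-69*y(W) = -69*(261 - 3*3 + 108*I*√7) = -69*(261 - 9 + 108*I*√7) = -69*(252 + 108*I*√7) = -17388 - 7452*I*√7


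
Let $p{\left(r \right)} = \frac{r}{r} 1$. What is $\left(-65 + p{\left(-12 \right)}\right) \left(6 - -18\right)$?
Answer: $-1536$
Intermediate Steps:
$p{\left(r \right)} = 1$ ($p{\left(r \right)} = 1 \cdot 1 = 1$)
$\left(-65 + p{\left(-12 \right)}\right) \left(6 - -18\right) = \left(-65 + 1\right) \left(6 - -18\right) = - 64 \left(6 + 18\right) = \left(-64\right) 24 = -1536$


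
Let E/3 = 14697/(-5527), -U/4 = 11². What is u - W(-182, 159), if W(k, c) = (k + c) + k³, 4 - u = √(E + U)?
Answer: 6028595 - I*√15028791793/5527 ≈ 6.0286e+6 - 22.181*I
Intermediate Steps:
U = -484 (U = -4*11² = -4*121 = -484)
E = -44091/5527 (E = 3*(14697/(-5527)) = 3*(14697*(-1/5527)) = 3*(-14697/5527) = -44091/5527 ≈ -7.9774)
u = 4 - I*√15028791793/5527 (u = 4 - √(-44091/5527 - 484) = 4 - √(-2719159/5527) = 4 - I*√15028791793/5527 ≈ 4.0 - 22.181*I)
W(k, c) = c + k + k³ (W(k, c) = (c + k) + k³ = c + k + k³)
u - W(-182, 159) = (4 - I*√15028791793/5527) - (159 - 182 + (-182)³) = (4 - I*√15028791793/5527) - (159 - 182 - 6028568) = (4 - I*√15028791793/5527) - 1*(-6028591) = (4 - I*√15028791793/5527) + 6028591 = 6028595 - I*√15028791793/5527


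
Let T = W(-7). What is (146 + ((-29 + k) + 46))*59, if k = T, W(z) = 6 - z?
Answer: 10384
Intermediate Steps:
T = 13 (T = 6 - 1*(-7) = 6 + 7 = 13)
k = 13
(146 + ((-29 + k) + 46))*59 = (146 + ((-29 + 13) + 46))*59 = (146 + (-16 + 46))*59 = (146 + 30)*59 = 176*59 = 10384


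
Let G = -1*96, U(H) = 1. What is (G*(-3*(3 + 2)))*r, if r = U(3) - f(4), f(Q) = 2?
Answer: -1440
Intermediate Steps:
G = -96
r = -1 (r = 1 - 1*2 = 1 - 2 = -1)
(G*(-3*(3 + 2)))*r = -(-288)*(3 + 2)*(-1) = -(-288)*5*(-1) = -96*(-15)*(-1) = 1440*(-1) = -1440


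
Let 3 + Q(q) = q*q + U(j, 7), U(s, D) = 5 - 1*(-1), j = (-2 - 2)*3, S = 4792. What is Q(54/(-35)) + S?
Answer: 5876791/1225 ≈ 4797.4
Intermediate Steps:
j = -12 (j = -4*3 = -12)
U(s, D) = 6 (U(s, D) = 5 + 1 = 6)
Q(q) = 3 + q² (Q(q) = -3 + (q*q + 6) = -3 + (q² + 6) = -3 + (6 + q²) = 3 + q²)
Q(54/(-35)) + S = (3 + (54/(-35))²) + 4792 = (3 + (54*(-1/35))²) + 4792 = (3 + (-54/35)²) + 4792 = (3 + 2916/1225) + 4792 = 6591/1225 + 4792 = 5876791/1225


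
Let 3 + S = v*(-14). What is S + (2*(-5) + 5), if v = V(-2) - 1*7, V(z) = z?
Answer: 118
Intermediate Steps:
v = -9 (v = -2 - 1*7 = -2 - 7 = -9)
S = 123 (S = -3 - 9*(-14) = -3 + 126 = 123)
S + (2*(-5) + 5) = 123 + (2*(-5) + 5) = 123 + (-10 + 5) = 123 - 5 = 118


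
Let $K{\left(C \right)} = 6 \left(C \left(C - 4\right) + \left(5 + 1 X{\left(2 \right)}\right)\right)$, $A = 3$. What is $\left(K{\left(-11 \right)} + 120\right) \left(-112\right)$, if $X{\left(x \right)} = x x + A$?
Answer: $-132384$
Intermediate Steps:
$X{\left(x \right)} = 3 + x^{2}$ ($X{\left(x \right)} = x x + 3 = x^{2} + 3 = 3 + x^{2}$)
$K{\left(C \right)} = 72 + 6 C \left(-4 + C\right)$ ($K{\left(C \right)} = 6 \left(C \left(C - 4\right) + \left(5 + 1 \left(3 + 2^{2}\right)\right)\right) = 6 \left(C \left(-4 + C\right) + \left(5 + 1 \left(3 + 4\right)\right)\right) = 6 \left(C \left(-4 + C\right) + \left(5 + 1 \cdot 7\right)\right) = 6 \left(C \left(-4 + C\right) + \left(5 + 7\right)\right) = 6 \left(C \left(-4 + C\right) + 12\right) = 6 \left(12 + C \left(-4 + C\right)\right) = 72 + 6 C \left(-4 + C\right)$)
$\left(K{\left(-11 \right)} + 120\right) \left(-112\right) = \left(\left(72 - -264 + 6 \left(-11\right)^{2}\right) + 120\right) \left(-112\right) = \left(\left(72 + 264 + 6 \cdot 121\right) + 120\right) \left(-112\right) = \left(\left(72 + 264 + 726\right) + 120\right) \left(-112\right) = \left(1062 + 120\right) \left(-112\right) = 1182 \left(-112\right) = -132384$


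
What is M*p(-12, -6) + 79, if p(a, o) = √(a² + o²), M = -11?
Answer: 79 - 66*√5 ≈ -68.580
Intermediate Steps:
M*p(-12, -6) + 79 = -11*√((-12)² + (-6)²) + 79 = -11*√(144 + 36) + 79 = -66*√5 + 79 = 79 - 66*√5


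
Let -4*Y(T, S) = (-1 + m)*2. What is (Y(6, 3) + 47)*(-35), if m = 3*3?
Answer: -1505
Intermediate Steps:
m = 9
Y(T, S) = -4 (Y(T, S) = -(-1 + 9)*2/4 = -2*2 = -¼*16 = -4)
(Y(6, 3) + 47)*(-35) = (-4 + 47)*(-35) = 43*(-35) = -1505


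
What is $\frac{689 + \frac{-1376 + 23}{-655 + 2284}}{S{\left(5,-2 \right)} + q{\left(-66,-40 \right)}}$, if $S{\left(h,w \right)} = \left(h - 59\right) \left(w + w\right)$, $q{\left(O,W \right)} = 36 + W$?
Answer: $\frac{93419}{28779} \approx 3.2461$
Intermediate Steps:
$S{\left(h,w \right)} = 2 w \left(-59 + h\right)$ ($S{\left(h,w \right)} = \left(-59 + h\right) 2 w = 2 w \left(-59 + h\right)$)
$\frac{689 + \frac{-1376 + 23}{-655 + 2284}}{S{\left(5,-2 \right)} + q{\left(-66,-40 \right)}} = \frac{689 + \frac{-1376 + 23}{-655 + 2284}}{2 \left(-2\right) \left(-59 + 5\right) + \left(36 - 40\right)} = \frac{689 - \frac{1353}{1629}}{2 \left(-2\right) \left(-54\right) - 4} = \frac{689 - \frac{451}{543}}{216 - 4} = \frac{689 - \frac{451}{543}}{212} = \frac{373676}{543} \cdot \frac{1}{212} = \frac{93419}{28779}$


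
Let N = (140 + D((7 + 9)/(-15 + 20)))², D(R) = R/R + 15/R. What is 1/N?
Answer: 256/5433561 ≈ 4.7115e-5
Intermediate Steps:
D(R) = 1 + 15/R
N = 5433561/256 (N = (140 + (15 + (7 + 9)/(-15 + 20))/(((7 + 9)/(-15 + 20))))² = (140 + (15 + 16/5)/((16/5)))² = (140 + (15 + 16*(⅕))/((16*(⅕))))² = (140 + (15 + 16/5)/(16/5))² = (140 + (5/16)*(91/5))² = (140 + 91/16)² = (2331/16)² = 5433561/256 ≈ 21225.)
1/N = 1/(5433561/256) = 256/5433561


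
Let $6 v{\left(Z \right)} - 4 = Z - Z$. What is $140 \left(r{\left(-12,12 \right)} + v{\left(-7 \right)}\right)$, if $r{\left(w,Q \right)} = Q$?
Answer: $\frac{5320}{3} \approx 1773.3$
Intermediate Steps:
$v{\left(Z \right)} = \frac{2}{3}$ ($v{\left(Z \right)} = \frac{2}{3} + \frac{Z - Z}{6} = \frac{2}{3} + \frac{1}{6} \cdot 0 = \frac{2}{3} + 0 = \frac{2}{3}$)
$140 \left(r{\left(-12,12 \right)} + v{\left(-7 \right)}\right) = 140 \left(12 + \frac{2}{3}\right) = 140 \cdot \frac{38}{3} = \frac{5320}{3}$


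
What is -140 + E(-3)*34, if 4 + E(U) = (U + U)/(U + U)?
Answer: -242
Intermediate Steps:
E(U) = -3 (E(U) = -4 + (U + U)/(U + U) = -4 + (2*U)/((2*U)) = -4 + (2*U)*(1/(2*U)) = -4 + 1 = -3)
-140 + E(-3)*34 = -140 - 3*34 = -140 - 102 = -242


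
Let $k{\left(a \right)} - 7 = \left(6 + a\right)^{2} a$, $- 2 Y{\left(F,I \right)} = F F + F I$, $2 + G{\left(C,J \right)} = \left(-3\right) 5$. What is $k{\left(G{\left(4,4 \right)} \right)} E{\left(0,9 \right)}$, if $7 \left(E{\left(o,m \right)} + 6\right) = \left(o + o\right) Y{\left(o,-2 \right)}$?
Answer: $12300$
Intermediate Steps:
$G{\left(C,J \right)} = -17$ ($G{\left(C,J \right)} = -2 - 15 = -17$)
$Y{\left(F,I \right)} = - \frac{F^{2}}{2} - \frac{F I}{2}$ ($Y{\left(F,I \right)} = - \frac{F F + F I}{2} = - \frac{F^{2} + F I}{2} = - \frac{F^{2}}{2} - \frac{F I}{2}$)
$k{\left(a \right)} = 7 + a \left(6 + a\right)^{2}$ ($k{\left(a \right)} = 7 + \left(6 + a\right)^{2} a = 7 + a \left(6 + a\right)^{2}$)
$E{\left(o,m \right)} = -6 - \frac{o^{2} \left(-2 + o\right)}{7}$ ($E{\left(o,m \right)} = -6 + \frac{\left(o + o\right) \left(- \frac{o \left(o - 2\right)}{2}\right)}{7} = -6 + \frac{2 o \left(- \frac{o \left(-2 + o\right)}{2}\right)}{7} = -6 + \frac{\left(-1\right) o^{2} \left(-2 + o\right)}{7} = -6 - \frac{o^{2} \left(-2 + o\right)}{7}$)
$k{\left(G{\left(4,4 \right)} \right)} E{\left(0,9 \right)} = \left(7 - 17 \left(6 - 17\right)^{2}\right) \left(-6 + \frac{0^{2} \left(2 - 0\right)}{7}\right) = \left(7 - 17 \left(-11\right)^{2}\right) \left(-6 + \frac{1}{7} \cdot 0 \left(2 + 0\right)\right) = \left(7 - 2057\right) \left(-6 + \frac{1}{7} \cdot 0 \cdot 2\right) = \left(7 - 2057\right) \left(-6 + 0\right) = \left(-2050\right) \left(-6\right) = 12300$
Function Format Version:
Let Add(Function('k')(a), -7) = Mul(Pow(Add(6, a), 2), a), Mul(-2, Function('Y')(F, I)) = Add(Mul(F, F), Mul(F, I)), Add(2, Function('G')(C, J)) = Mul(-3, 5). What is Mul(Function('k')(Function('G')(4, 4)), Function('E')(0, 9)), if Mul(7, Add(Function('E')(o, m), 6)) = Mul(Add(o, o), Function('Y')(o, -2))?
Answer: 12300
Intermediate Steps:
Function('G')(C, J) = -17 (Function('G')(C, J) = Add(-2, Mul(-3, 5)) = Add(-2, -15) = -17)
Function('Y')(F, I) = Add(Mul(Rational(-1, 2), Pow(F, 2)), Mul(Rational(-1, 2), F, I)) (Function('Y')(F, I) = Mul(Rational(-1, 2), Add(Mul(F, F), Mul(F, I))) = Mul(Rational(-1, 2), Add(Pow(F, 2), Mul(F, I))) = Add(Mul(Rational(-1, 2), Pow(F, 2)), Mul(Rational(-1, 2), F, I)))
Function('k')(a) = Add(7, Mul(a, Pow(Add(6, a), 2))) (Function('k')(a) = Add(7, Mul(Pow(Add(6, a), 2), a)) = Add(7, Mul(a, Pow(Add(6, a), 2))))
Function('E')(o, m) = Add(-6, Mul(Rational(-1, 7), Pow(o, 2), Add(-2, o))) (Function('E')(o, m) = Add(-6, Mul(Rational(1, 7), Mul(Add(o, o), Mul(Rational(-1, 2), o, Add(o, -2))))) = Add(-6, Mul(Rational(1, 7), Mul(Mul(2, o), Mul(Rational(-1, 2), o, Add(-2, o))))) = Add(-6, Mul(Rational(1, 7), Mul(-1, Pow(o, 2), Add(-2, o)))) = Add(-6, Mul(Rational(-1, 7), Pow(o, 2), Add(-2, o))))
Mul(Function('k')(Function('G')(4, 4)), Function('E')(0, 9)) = Mul(Add(7, Mul(-17, Pow(Add(6, -17), 2))), Add(-6, Mul(Rational(1, 7), Pow(0, 2), Add(2, Mul(-1, 0))))) = Mul(Add(7, Mul(-17, Pow(-11, 2))), Add(-6, Mul(Rational(1, 7), 0, Add(2, 0)))) = Mul(Add(7, Mul(-17, 121)), Add(-6, Mul(Rational(1, 7), 0, 2))) = Mul(Add(7, -2057), Add(-6, 0)) = Mul(-2050, -6) = 12300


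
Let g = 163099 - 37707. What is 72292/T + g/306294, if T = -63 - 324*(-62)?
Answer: 4108930108/1022256225 ≈ 4.0195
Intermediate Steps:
g = 125392
T = 20025 (T = -63 + 20088 = 20025)
72292/T + g/306294 = 72292/20025 + 125392/306294 = 72292*(1/20025) + 125392*(1/306294) = 72292/20025 + 62696/153147 = 4108930108/1022256225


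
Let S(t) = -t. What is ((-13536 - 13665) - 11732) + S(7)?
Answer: -38940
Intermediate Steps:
((-13536 - 13665) - 11732) + S(7) = ((-13536 - 13665) - 11732) - 1*7 = (-27201 - 11732) - 7 = -38933 - 7 = -38940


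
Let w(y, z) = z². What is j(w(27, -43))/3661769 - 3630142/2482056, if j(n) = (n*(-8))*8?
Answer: -6793229010007/4544357858532 ≈ -1.4949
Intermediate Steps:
j(n) = -64*n (j(n) = -8*n*8 = -64*n)
j(w(27, -43))/3661769 - 3630142/2482056 = -64*(-43)²/3661769 - 3630142/2482056 = -64*1849*(1/3661769) - 3630142*1/2482056 = -118336*1/3661769 - 1815071/1241028 = -118336/3661769 - 1815071/1241028 = -6793229010007/4544357858532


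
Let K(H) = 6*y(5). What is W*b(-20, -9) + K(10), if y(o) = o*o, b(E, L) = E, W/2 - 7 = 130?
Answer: -5330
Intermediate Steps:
W = 274 (W = 14 + 2*130 = 14 + 260 = 274)
y(o) = o²
K(H) = 150 (K(H) = 6*5² = 6*25 = 150)
W*b(-20, -9) + K(10) = 274*(-20) + 150 = -5480 + 150 = -5330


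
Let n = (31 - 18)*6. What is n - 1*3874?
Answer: -3796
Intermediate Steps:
n = 78 (n = 13*6 = 78)
n - 1*3874 = 78 - 1*3874 = 78 - 3874 = -3796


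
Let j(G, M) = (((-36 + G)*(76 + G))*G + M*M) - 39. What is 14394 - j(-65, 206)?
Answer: -100218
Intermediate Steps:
j(G, M) = -39 + M² + G*(-36 + G)*(76 + G) (j(G, M) = (G*(-36 + G)*(76 + G) + M²) - 39 = (M² + G*(-36 + G)*(76 + G)) - 39 = -39 + M² + G*(-36 + G)*(76 + G))
14394 - j(-65, 206) = 14394 - (-39 + (-65)³ + 206² - 2736*(-65) + 40*(-65)²) = 14394 - (-39 - 274625 + 42436 + 177840 + 40*4225) = 14394 - (-39 - 274625 + 42436 + 177840 + 169000) = 14394 - 1*114612 = 14394 - 114612 = -100218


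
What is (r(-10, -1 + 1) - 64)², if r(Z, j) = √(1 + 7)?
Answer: 4104 - 256*√2 ≈ 3742.0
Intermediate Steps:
r(Z, j) = 2*√2 (r(Z, j) = √8 = 2*√2)
(r(-10, -1 + 1) - 64)² = (2*√2 - 64)² = (-64 + 2*√2)²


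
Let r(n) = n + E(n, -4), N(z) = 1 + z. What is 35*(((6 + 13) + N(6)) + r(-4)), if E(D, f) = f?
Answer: 630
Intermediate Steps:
r(n) = -4 + n (r(n) = n - 4 = -4 + n)
35*(((6 + 13) + N(6)) + r(-4)) = 35*(((6 + 13) + (1 + 6)) + (-4 - 4)) = 35*((19 + 7) - 8) = 35*(26 - 8) = 35*18 = 630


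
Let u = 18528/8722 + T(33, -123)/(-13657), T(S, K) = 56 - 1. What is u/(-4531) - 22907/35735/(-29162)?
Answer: -365637889862307/819884035915217630 ≈ -0.00044596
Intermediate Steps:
T(S, K) = 55
u = 18039799/8508311 (u = 18528/8722 + 55/(-13657) = 18528*(1/8722) + 55*(-1/13657) = 9264/4361 - 55/13657 = 18039799/8508311 ≈ 2.1203)
u/(-4531) - 22907/35735/(-29162) = (18039799/8508311)/(-4531) - 22907/35735/(-29162) = (18039799/8508311)*(-1/4531) - 22907*1/35735*(-1/29162) = -18039799/38551157141 - 22907/35735*(-1/29162) = -18039799/38551157141 + 22907/1042104070 = -365637889862307/819884035915217630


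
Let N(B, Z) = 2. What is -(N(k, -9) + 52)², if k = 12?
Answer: -2916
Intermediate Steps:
-(N(k, -9) + 52)² = -(2 + 52)² = -1*54² = -1*2916 = -2916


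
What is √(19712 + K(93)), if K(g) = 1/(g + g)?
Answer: √681956538/186 ≈ 140.40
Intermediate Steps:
K(g) = 1/(2*g)
√(19712 + K(93)) = √(19712 + (½)/93) = √(19712 + (½)*(1/93)) = √(19712 + 1/186) = √(3666433/186) = √681956538/186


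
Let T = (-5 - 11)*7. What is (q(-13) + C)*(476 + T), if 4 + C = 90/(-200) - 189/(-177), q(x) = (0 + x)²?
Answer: 17784039/295 ≈ 60285.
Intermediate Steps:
q(x) = x²
C = -3991/1180 (C = -4 + (90/(-200) - 189/(-177)) = -4 + (90*(-1/200) - 189*(-1/177)) = -4 + (-9/20 + 63/59) = -4 + 729/1180 = -3991/1180 ≈ -3.3822)
T = -112 (T = -16*7 = -112)
(q(-13) + C)*(476 + T) = ((-13)² - 3991/1180)*(476 - 112) = (169 - 3991/1180)*364 = (195429/1180)*364 = 17784039/295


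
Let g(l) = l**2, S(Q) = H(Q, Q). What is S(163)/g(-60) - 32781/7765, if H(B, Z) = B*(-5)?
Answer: -4973603/1118160 ≈ -4.4480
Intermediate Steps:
H(B, Z) = -5*B
S(Q) = -5*Q
S(163)/g(-60) - 32781/7765 = (-5*163)/((-60)**2) - 32781/7765 = -815/3600 - 32781*1/7765 = -815*1/3600 - 32781/7765 = -163/720 - 32781/7765 = -4973603/1118160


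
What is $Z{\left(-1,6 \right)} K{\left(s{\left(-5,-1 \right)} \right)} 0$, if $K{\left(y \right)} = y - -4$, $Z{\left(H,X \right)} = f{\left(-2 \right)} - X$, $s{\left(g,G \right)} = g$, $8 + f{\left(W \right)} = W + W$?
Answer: $0$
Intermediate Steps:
$f{\left(W \right)} = -8 + 2 W$ ($f{\left(W \right)} = -8 + \left(W + W\right) = -8 + 2 W$)
$Z{\left(H,X \right)} = -12 - X$ ($Z{\left(H,X \right)} = \left(-8 + 2 \left(-2\right)\right) - X = \left(-8 - 4\right) - X = -12 - X$)
$K{\left(y \right)} = 4 + y$ ($K{\left(y \right)} = y + 4 = 4 + y$)
$Z{\left(-1,6 \right)} K{\left(s{\left(-5,-1 \right)} \right)} 0 = \left(-12 - 6\right) \left(4 - 5\right) 0 = \left(-12 - 6\right) \left(-1\right) 0 = \left(-18\right) \left(-1\right) 0 = 18 \cdot 0 = 0$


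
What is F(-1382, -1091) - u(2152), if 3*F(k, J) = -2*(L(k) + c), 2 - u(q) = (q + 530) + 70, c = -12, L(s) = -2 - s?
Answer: 1838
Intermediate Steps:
u(q) = -598 - q (u(q) = 2 - ((q + 530) + 70) = 2 - ((530 + q) + 70) = 2 - (600 + q) = 2 + (-600 - q) = -598 - q)
F(k, J) = 28/3 + 2*k/3 (F(k, J) = (-2*((-2 - k) - 12))/3 = (-2*(-14 - k))/3 = (28 + 2*k)/3 = 28/3 + 2*k/3)
F(-1382, -1091) - u(2152) = (28/3 + (⅔)*(-1382)) - (-598 - 1*2152) = (28/3 - 2764/3) - (-598 - 2152) = -912 - 1*(-2750) = -912 + 2750 = 1838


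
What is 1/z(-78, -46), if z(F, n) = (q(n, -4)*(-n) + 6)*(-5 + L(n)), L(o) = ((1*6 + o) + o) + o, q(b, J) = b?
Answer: 1/289070 ≈ 3.4594e-6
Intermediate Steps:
L(o) = 6 + 3*o (L(o) = ((6 + o) + o) + o = (6 + 2*o) + o = 6 + 3*o)
z(F, n) = (1 + 3*n)*(6 - n²) (z(F, n) = (n*(-n) + 6)*(-5 + (6 + 3*n)) = (-n² + 6)*(1 + 3*n) = (6 - n²)*(1 + 3*n) = (1 + 3*n)*(6 - n²))
1/z(-78, -46) = 1/(6 - 1*(-46)² - 3*(-46)³ + 18*(-46)) = 1/(6 - 1*2116 - 3*(-97336) - 828) = 1/(6 - 2116 + 292008 - 828) = 1/289070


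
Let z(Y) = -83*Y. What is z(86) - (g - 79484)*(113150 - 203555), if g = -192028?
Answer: -24546049498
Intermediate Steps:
z(86) - (g - 79484)*(113150 - 203555) = -83*86 - (-192028 - 79484)*(113150 - 203555) = -7138 - (-271512)*(-90405) = -7138 - 1*24546042360 = -7138 - 24546042360 = -24546049498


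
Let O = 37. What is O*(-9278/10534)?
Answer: -171643/5267 ≈ -32.588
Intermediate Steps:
O*(-9278/10534) = 37*(-9278/10534) = 37*(-9278*1/10534) = 37*(-4639/5267) = -171643/5267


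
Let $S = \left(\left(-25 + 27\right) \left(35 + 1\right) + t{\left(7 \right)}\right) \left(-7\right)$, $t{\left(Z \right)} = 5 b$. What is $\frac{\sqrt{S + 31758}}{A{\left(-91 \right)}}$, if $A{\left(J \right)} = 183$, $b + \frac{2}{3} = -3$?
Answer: $\frac{\sqrt{282441}}{549} \approx 0.96804$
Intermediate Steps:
$b = - \frac{11}{3}$ ($b = - \frac{2}{3} - 3 = - \frac{11}{3} \approx -3.6667$)
$t{\left(Z \right)} = - \frac{55}{3}$ ($t{\left(Z \right)} = 5 \left(- \frac{11}{3}\right) = - \frac{55}{3}$)
$S = - \frac{1127}{3}$ ($S = \left(\left(-25 + 27\right) \left(35 + 1\right) - \frac{55}{3}\right) \left(-7\right) = \left(2 \cdot 36 - \frac{55}{3}\right) \left(-7\right) = \left(72 - \frac{55}{3}\right) \left(-7\right) = \frac{161}{3} \left(-7\right) = - \frac{1127}{3} \approx -375.67$)
$\frac{\sqrt{S + 31758}}{A{\left(-91 \right)}} = \frac{\sqrt{- \frac{1127}{3} + 31758}}{183} = \sqrt{\frac{94147}{3}} \cdot \frac{1}{183} = \frac{\sqrt{282441}}{3} \cdot \frac{1}{183} = \frac{\sqrt{282441}}{549}$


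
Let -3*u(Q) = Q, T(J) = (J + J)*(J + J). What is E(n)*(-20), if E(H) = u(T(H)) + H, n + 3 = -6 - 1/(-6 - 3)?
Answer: 555200/243 ≈ 2284.8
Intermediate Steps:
T(J) = 4*J² (T(J) = (2*J)*(2*J) = 4*J²)
u(Q) = -Q/3
n = -80/9 (n = -3 + (-6 - 1/(-6 - 3)) = -3 + (-6 - 1/(-9)) = -3 + (-6 - 1*(-⅑)) = -3 + (-6 + ⅑) = -3 - 53/9 = -80/9 ≈ -8.8889)
E(H) = H - 4*H²/3 (E(H) = -4*H²/3 + H = H - 4*H²/3)
E(n)*(-20) = ((⅓)*(-80/9)*(3 - 4*(-80/9)))*(-20) = ((⅓)*(-80/9)*(3 + 320/9))*(-20) = ((⅓)*(-80/9)*(347/9))*(-20) = -27760/243*(-20) = 555200/243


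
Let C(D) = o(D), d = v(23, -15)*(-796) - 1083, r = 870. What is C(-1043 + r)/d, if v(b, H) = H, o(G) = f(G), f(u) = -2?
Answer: -2/10857 ≈ -0.00018421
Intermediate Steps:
o(G) = -2
d = 10857 (d = -15*(-796) - 1083 = 11940 - 1083 = 10857)
C(D) = -2
C(-1043 + r)/d = -2/10857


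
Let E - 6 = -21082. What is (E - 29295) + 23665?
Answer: -26706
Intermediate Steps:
E = -21076 (E = 6 - 21082 = -21076)
(E - 29295) + 23665 = (-21076 - 29295) + 23665 = -50371 + 23665 = -26706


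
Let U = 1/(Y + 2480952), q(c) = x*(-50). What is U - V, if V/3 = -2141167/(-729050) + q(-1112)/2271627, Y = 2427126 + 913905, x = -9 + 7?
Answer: -1348483704390196357/153046964311768350 ≈ -8.8109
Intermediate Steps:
x = -2
q(c) = 100 (q(c) = -2*(-50) = 100)
Y = 3341031
V = 694857953387/78863317350 (V = 3*(-2141167/(-729050) + 100/2271627) = 3*(-2141167*(-1/729050) + 100*(1/2271627)) = 3*(305881/104150 + 100/2271627) = 3*(694857953387/236589952050) = 694857953387/78863317350 ≈ 8.8109)
U = 1/5821983 (U = 1/(3341031 + 2480952) = 1/5821983 ≈ 1.7176e-7)
U - V = 1/5821983 - 1*694857953387/78863317350 = 1/5821983 - 694857953387/78863317350 = -1348483704390196357/153046964311768350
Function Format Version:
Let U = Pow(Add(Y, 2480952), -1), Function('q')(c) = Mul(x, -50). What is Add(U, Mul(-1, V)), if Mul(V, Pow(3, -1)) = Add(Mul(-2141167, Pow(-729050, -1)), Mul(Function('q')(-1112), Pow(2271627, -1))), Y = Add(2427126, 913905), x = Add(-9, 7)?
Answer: Rational(-1348483704390196357, 153046964311768350) ≈ -8.8109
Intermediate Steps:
x = -2
Function('q')(c) = 100 (Function('q')(c) = Mul(-2, -50) = 100)
Y = 3341031
V = Rational(694857953387, 78863317350) (V = Mul(3, Add(Mul(-2141167, Pow(-729050, -1)), Mul(100, Pow(2271627, -1)))) = Mul(3, Add(Mul(-2141167, Rational(-1, 729050)), Mul(100, Rational(1, 2271627)))) = Mul(3, Add(Rational(305881, 104150), Rational(100, 2271627))) = Mul(3, Rational(694857953387, 236589952050)) = Rational(694857953387, 78863317350) ≈ 8.8109)
U = Rational(1, 5821983) (U = Pow(Add(3341031, 2480952), -1) = Pow(5821983, -1) = Rational(1, 5821983) ≈ 1.7176e-7)
Add(U, Mul(-1, V)) = Add(Rational(1, 5821983), Mul(-1, Rational(694857953387, 78863317350))) = Add(Rational(1, 5821983), Rational(-694857953387, 78863317350)) = Rational(-1348483704390196357, 153046964311768350)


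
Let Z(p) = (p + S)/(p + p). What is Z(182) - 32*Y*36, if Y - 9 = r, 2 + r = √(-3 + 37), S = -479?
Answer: -2935593/364 - 1152*√34 ≈ -14782.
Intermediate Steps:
r = -2 + √34 (r = -2 + √(-3 + 37) = -2 + √34 ≈ 3.8310)
Y = 7 + √34 (Y = 9 + (-2 + √34) = 7 + √34 ≈ 12.831)
Z(p) = (-479 + p)/(2*p) (Z(p) = (p - 479)/(p + p) = (-479 + p)/((2*p)) = (-479 + p)*(1/(2*p)) = (-479 + p)/(2*p))
Z(182) - 32*Y*36 = (½)*(-479 + 182)/182 - 32*(7 + √34)*36 = (½)*(1/182)*(-297) - (224 + 32*√34)*36 = -297/364 - (8064 + 1152*√34) = -297/364 + (-8064 - 1152*√34) = -2935593/364 - 1152*√34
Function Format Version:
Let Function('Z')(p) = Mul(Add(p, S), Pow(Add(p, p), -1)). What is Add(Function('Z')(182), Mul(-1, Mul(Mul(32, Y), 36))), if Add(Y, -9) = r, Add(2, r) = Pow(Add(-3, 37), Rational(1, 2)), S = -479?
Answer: Add(Rational(-2935593, 364), Mul(-1152, Pow(34, Rational(1, 2)))) ≈ -14782.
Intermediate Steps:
r = Add(-2, Pow(34, Rational(1, 2))) (r = Add(-2, Pow(Add(-3, 37), Rational(1, 2))) = Add(-2, Pow(34, Rational(1, 2))) ≈ 3.8310)
Y = Add(7, Pow(34, Rational(1, 2))) (Y = Add(9, Add(-2, Pow(34, Rational(1, 2)))) = Add(7, Pow(34, Rational(1, 2))) ≈ 12.831)
Function('Z')(p) = Mul(Rational(1, 2), Pow(p, -1), Add(-479, p)) (Function('Z')(p) = Mul(Add(p, -479), Pow(Add(p, p), -1)) = Mul(Add(-479, p), Pow(Mul(2, p), -1)) = Mul(Add(-479, p), Mul(Rational(1, 2), Pow(p, -1))) = Mul(Rational(1, 2), Pow(p, -1), Add(-479, p)))
Add(Function('Z')(182), Mul(-1, Mul(Mul(32, Y), 36))) = Add(Mul(Rational(1, 2), Pow(182, -1), Add(-479, 182)), Mul(-1, Mul(Mul(32, Add(7, Pow(34, Rational(1, 2)))), 36))) = Add(Mul(Rational(1, 2), Rational(1, 182), -297), Mul(-1, Mul(Add(224, Mul(32, Pow(34, Rational(1, 2)))), 36))) = Add(Rational(-297, 364), Mul(-1, Add(8064, Mul(1152, Pow(34, Rational(1, 2)))))) = Add(Rational(-297, 364), Add(-8064, Mul(-1152, Pow(34, Rational(1, 2))))) = Add(Rational(-2935593, 364), Mul(-1152, Pow(34, Rational(1, 2))))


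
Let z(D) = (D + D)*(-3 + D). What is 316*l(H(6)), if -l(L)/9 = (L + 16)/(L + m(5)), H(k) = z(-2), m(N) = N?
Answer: -102384/25 ≈ -4095.4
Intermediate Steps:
z(D) = 2*D*(-3 + D) (z(D) = (2*D)*(-3 + D) = 2*D*(-3 + D))
H(k) = 20 (H(k) = 2*(-2)*(-3 - 2) = 2*(-2)*(-5) = 20)
l(L) = -9*(16 + L)/(5 + L) (l(L) = -9*(L + 16)/(L + 5) = -9*(16 + L)/(5 + L))
316*l(H(6)) = 316*(9*(-16 - 1*20)/(5 + 20)) = 316*(9*(-16 - 20)/25) = 316*(9*(1/25)*(-36)) = 316*(-324/25) = -102384/25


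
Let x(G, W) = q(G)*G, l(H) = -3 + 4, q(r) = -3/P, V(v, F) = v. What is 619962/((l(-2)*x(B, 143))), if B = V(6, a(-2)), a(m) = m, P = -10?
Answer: 1033270/3 ≈ 3.4442e+5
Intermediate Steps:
B = 6
q(r) = 3/10 (q(r) = -3/(-10) = -3*(-⅒) = 3/10)
l(H) = 1
x(G, W) = 3*G/10
619962/((l(-2)*x(B, 143))) = 619962/((1*((3/10)*6))) = 619962/((1*(9/5))) = 619962/(9/5) = 619962*(5/9) = 1033270/3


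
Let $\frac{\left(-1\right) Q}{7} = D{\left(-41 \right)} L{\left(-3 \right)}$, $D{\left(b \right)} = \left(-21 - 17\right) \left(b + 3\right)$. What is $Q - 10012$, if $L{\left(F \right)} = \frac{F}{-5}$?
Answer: $- \frac{80384}{5} \approx -16077.0$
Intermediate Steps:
$L{\left(F \right)} = - \frac{F}{5}$ ($L{\left(F \right)} = F \left(- \frac{1}{5}\right) = - \frac{F}{5}$)
$D{\left(b \right)} = -114 - 38 b$ ($D{\left(b \right)} = - 38 \left(3 + b\right) = -114 - 38 b$)
$Q = - \frac{30324}{5}$ ($Q = - 7 \left(-114 - -1558\right) \left(\left(- \frac{1}{5}\right) \left(-3\right)\right) = - 7 \left(-114 + 1558\right) \frac{3}{5} = - 7 \cdot 1444 \cdot \frac{3}{5} = \left(-7\right) \frac{4332}{5} = - \frac{30324}{5} \approx -6064.8$)
$Q - 10012 = - \frac{30324}{5} - 10012 = - \frac{80384}{5}$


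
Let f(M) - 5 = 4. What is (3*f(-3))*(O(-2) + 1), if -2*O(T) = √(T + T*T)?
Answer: 27 - 27*√2/2 ≈ 7.9081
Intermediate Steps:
f(M) = 9 (f(M) = 5 + 4 = 9)
O(T) = -√(T + T²)/2 (O(T) = -√(T + T*T)/2 = -√(T + T²)/2)
(3*f(-3))*(O(-2) + 1) = (3*9)*(-√2/2 + 1) = 27*(-√2/2 + 1) = 27*(1 - √2/2) = 27 - 27*√2/2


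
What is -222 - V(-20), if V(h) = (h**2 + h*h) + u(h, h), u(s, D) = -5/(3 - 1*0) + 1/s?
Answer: -61217/60 ≈ -1020.3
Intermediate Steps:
u(s, D) = -5/3 + 1/s (u(s, D) = -5/(3 + 0) + 1/s = -5/3 + 1/s)
V(h) = -5/3 + 1/h + 2*h**2 (V(h) = (h**2 + h*h) + (-5/3 + 1/h) = (h**2 + h**2) + (-5/3 + 1/h) = 2*h**2 + (-5/3 + 1/h) = -5/3 + 1/h + 2*h**2)
-222 - V(-20) = -222 - (-5/3 + 1/(-20) + 2*(-20)**2) = -222 - (-5/3 - 1/20 + 2*400) = -222 - (-5/3 - 1/20 + 800) = -222 - 1*47897/60 = -222 - 47897/60 = -61217/60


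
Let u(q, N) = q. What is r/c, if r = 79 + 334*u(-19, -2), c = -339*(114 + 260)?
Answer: 2089/42262 ≈ 0.049430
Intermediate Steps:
c = -126786 (c = -339*374 = -126786)
r = -6267 (r = 79 + 334*(-19) = 79 - 6346 = -6267)
r/c = -6267/(-126786) = -6267*(-1/126786) = 2089/42262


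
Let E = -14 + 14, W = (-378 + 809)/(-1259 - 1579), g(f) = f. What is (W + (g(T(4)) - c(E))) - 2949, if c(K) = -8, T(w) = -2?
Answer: -8352665/2838 ≈ -2943.2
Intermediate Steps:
W = -431/2838 (W = 431/(-2838) = 431*(-1/2838) = -431/2838 ≈ -0.15187)
E = 0
(W + (g(T(4)) - c(E))) - 2949 = (-431/2838 + (-2 - 1*(-8))) - 2949 = (-431/2838 + (-2 + 8)) - 2949 = (-431/2838 + 6) - 2949 = 16597/2838 - 2949 = -8352665/2838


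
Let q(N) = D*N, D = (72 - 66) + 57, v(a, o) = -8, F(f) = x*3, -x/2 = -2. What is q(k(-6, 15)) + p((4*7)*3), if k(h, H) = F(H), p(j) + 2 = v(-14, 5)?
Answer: 746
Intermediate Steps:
x = 4 (x = -2*(-2) = 4)
F(f) = 12 (F(f) = 4*3 = 12)
p(j) = -10 (p(j) = -2 - 8 = -10)
k(h, H) = 12
D = 63 (D = 6 + 57 = 63)
q(N) = 63*N
q(k(-6, 15)) + p((4*7)*3) = 63*12 - 10 = 756 - 10 = 746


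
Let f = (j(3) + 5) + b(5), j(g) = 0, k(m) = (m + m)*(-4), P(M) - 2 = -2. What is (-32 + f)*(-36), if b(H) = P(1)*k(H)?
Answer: 972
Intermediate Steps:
P(M) = 0 (P(M) = 2 - 2 = 0)
k(m) = -8*m (k(m) = (2*m)*(-4) = -8*m)
b(H) = 0 (b(H) = 0*(-8*H) = 0)
f = 5 (f = (0 + 5) + 0 = 5 + 0 = 5)
(-32 + f)*(-36) = (-32 + 5)*(-36) = -27*(-36) = 972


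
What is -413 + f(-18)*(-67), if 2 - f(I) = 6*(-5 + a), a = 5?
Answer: -547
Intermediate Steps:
f(I) = 2 (f(I) = 2 - 6*(-5 + 5) = 2 - 6*0 = 2 - 1*0 = 2 + 0 = 2)
-413 + f(-18)*(-67) = -413 + 2*(-67) = -413 - 134 = -547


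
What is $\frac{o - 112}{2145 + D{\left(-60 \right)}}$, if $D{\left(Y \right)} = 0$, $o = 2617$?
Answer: $\frac{167}{143} \approx 1.1678$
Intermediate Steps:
$\frac{o - 112}{2145 + D{\left(-60 \right)}} = \frac{2617 - 112}{2145 + 0} = \frac{2505}{2145} = 2505 \cdot \frac{1}{2145} = \frac{167}{143}$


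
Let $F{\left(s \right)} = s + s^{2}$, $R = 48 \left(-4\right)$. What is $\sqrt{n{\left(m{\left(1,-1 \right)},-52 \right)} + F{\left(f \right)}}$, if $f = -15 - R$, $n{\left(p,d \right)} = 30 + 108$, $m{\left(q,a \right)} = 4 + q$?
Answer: $6 \sqrt{879} \approx 177.89$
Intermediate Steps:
$n{\left(p,d \right)} = 138$
$R = -192$
$f = 177$ ($f = -15 - -192 = -15 + 192 = 177$)
$\sqrt{n{\left(m{\left(1,-1 \right)},-52 \right)} + F{\left(f \right)}} = \sqrt{138 + 177 \left(1 + 177\right)} = \sqrt{138 + 177 \cdot 178} = \sqrt{138 + 31506} = \sqrt{31644} = 6 \sqrt{879}$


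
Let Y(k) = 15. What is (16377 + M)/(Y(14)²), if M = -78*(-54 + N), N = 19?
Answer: 2123/25 ≈ 84.920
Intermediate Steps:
M = 2730 (M = -78*(-54 + 19) = -78*(-35) = 2730)
(16377 + M)/(Y(14)²) = (16377 + 2730)/(15²) = 19107/225 = 19107*(1/225) = 2123/25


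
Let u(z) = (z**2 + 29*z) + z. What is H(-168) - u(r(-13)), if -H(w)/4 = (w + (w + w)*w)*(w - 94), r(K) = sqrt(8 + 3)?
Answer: 58981429 - 30*sqrt(11) ≈ 5.8981e+7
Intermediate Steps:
r(K) = sqrt(11)
H(w) = -4*(-94 + w)*(w + 2*w**2) (H(w) = -4*(w + (w + w)*w)*(w - 94) = -4*(w + (2*w)*w)*(-94 + w) = -4*(w + 2*w**2)*(-94 + w) = -4*(-94 + w)*(w + 2*w**2))
u(z) = z**2 + 30*z
H(-168) - u(r(-13)) = 4*(-168)*(94 - 2*(-168)**2 + 187*(-168)) - sqrt(11)*(30 + sqrt(11)) = 4*(-168)*(94 - 2*28224 - 31416) - sqrt(11)*(30 + sqrt(11)) = 4*(-168)*(94 - 56448 - 31416) - sqrt(11)*(30 + sqrt(11)) = 4*(-168)*(-87770) - sqrt(11)*(30 + sqrt(11)) = 58981440 - sqrt(11)*(30 + sqrt(11))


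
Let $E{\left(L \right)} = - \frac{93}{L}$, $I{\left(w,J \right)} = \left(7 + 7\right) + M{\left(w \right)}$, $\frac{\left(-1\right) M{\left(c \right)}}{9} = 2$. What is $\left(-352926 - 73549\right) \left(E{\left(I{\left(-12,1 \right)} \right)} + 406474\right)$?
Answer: $- \frac{693443658775}{4} \approx -1.7336 \cdot 10^{11}$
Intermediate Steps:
$M{\left(c \right)} = -18$ ($M{\left(c \right)} = \left(-9\right) 2 = -18$)
$I{\left(w,J \right)} = -4$ ($I{\left(w,J \right)} = \left(7 + 7\right) - 18 = 14 - 18 = -4$)
$\left(-352926 - 73549\right) \left(E{\left(I{\left(-12,1 \right)} \right)} + 406474\right) = \left(-352926 - 73549\right) \left(- \frac{93}{-4} + 406474\right) = - 426475 \left(\left(-93\right) \left(- \frac{1}{4}\right) + 406474\right) = - 426475 \left(\frac{93}{4} + 406474\right) = \left(-426475\right) \frac{1625989}{4} = - \frac{693443658775}{4}$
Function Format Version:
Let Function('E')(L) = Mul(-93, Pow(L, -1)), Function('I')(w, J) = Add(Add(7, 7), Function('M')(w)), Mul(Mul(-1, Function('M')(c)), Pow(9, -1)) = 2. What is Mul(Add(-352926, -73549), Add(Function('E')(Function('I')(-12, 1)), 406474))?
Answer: Rational(-693443658775, 4) ≈ -1.7336e+11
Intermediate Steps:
Function('M')(c) = -18 (Function('M')(c) = Mul(-9, 2) = -18)
Function('I')(w, J) = -4 (Function('I')(w, J) = Add(Add(7, 7), -18) = Add(14, -18) = -4)
Mul(Add(-352926, -73549), Add(Function('E')(Function('I')(-12, 1)), 406474)) = Mul(Add(-352926, -73549), Add(Mul(-93, Pow(-4, -1)), 406474)) = Mul(-426475, Add(Mul(-93, Rational(-1, 4)), 406474)) = Mul(-426475, Add(Rational(93, 4), 406474)) = Mul(-426475, Rational(1625989, 4)) = Rational(-693443658775, 4)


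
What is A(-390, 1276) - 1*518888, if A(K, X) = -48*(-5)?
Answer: -518648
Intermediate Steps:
A(K, X) = 240
A(-390, 1276) - 1*518888 = 240 - 1*518888 = 240 - 518888 = -518648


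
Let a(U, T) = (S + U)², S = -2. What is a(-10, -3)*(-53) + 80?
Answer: -7552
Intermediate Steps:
a(U, T) = (-2 + U)²
a(-10, -3)*(-53) + 80 = (-2 - 10)²*(-53) + 80 = (-12)²*(-53) + 80 = 144*(-53) + 80 = -7632 + 80 = -7552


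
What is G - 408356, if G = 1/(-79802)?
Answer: -32587625513/79802 ≈ -4.0836e+5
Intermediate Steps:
G = -1/79802 ≈ -1.2531e-5
G - 408356 = -1/79802 - 408356 = -32587625513/79802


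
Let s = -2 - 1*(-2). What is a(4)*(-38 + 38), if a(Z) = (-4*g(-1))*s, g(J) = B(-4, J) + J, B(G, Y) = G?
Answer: 0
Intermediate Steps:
s = 0 (s = -2 + 2 = 0)
g(J) = -4 + J
a(Z) = 0 (a(Z) = -4*(-4 - 1)*0 = -4*(-5)*0 = 20*0 = 0)
a(4)*(-38 + 38) = 0*(-38 + 38) = 0*0 = 0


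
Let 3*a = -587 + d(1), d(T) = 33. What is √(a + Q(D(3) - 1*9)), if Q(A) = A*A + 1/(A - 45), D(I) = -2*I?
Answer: √36285/30 ≈ 6.3495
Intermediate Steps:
Q(A) = A² + 1/(-45 + A)
a = -554/3 (a = (-587 + 33)/3 = (⅓)*(-554) = -554/3 ≈ -184.67)
√(a + Q(D(3) - 1*9)) = √(-554/3 + (1 + (-2*3 - 1*9)³ - 45*(-2*3 - 1*9)²)/(-45 + (-2*3 - 1*9))) = √(-554/3 + (1 + (-6 - 9)³ - 45*(-6 - 9)²)/(-45 + (-6 - 9))) = √(-554/3 + (1 + (-15)³ - 45*(-15)²)/(-45 - 15)) = √(-554/3 + (1 - 3375 - 45*225)/(-60)) = √(-554/3 - (1 - 3375 - 10125)/60) = √(-554/3 - 1/60*(-13499)) = √(-554/3 + 13499/60) = √(2419/60) = √36285/30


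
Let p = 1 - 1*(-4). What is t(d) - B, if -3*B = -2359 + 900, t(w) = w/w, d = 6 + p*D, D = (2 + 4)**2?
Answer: -1456/3 ≈ -485.33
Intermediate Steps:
D = 36 (D = 6**2 = 36)
p = 5 (p = 1 + 4 = 5)
d = 186 (d = 6 + 5*36 = 6 + 180 = 186)
t(w) = 1
B = 1459/3 (B = -(-2359 + 900)/3 = -1/3*(-1459) = 1459/3 ≈ 486.33)
t(d) - B = 1 - 1*1459/3 = 1 - 1459/3 = -1456/3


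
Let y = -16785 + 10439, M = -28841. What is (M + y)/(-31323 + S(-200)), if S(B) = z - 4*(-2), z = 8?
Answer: 35187/31307 ≈ 1.1239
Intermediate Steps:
S(B) = 16 (S(B) = 8 - 4*(-2) = 8 + 8 = 16)
y = -6346
(M + y)/(-31323 + S(-200)) = (-28841 - 6346)/(-31323 + 16) = -35187/(-31307) = -35187*(-1/31307) = 35187/31307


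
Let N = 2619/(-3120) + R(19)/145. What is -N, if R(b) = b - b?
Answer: 873/1040 ≈ 0.83942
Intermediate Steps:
R(b) = 0
N = -873/1040 (N = 2619/(-3120) + 0/145 = 2619*(-1/3120) + 0*(1/145) = -873/1040 + 0 = -873/1040 ≈ -0.83942)
-N = -1*(-873/1040) = 873/1040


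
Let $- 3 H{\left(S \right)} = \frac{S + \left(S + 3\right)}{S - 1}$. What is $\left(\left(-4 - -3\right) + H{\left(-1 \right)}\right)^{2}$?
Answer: $\frac{25}{36} \approx 0.69444$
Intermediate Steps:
$H{\left(S \right)} = - \frac{3 + 2 S}{3 \left(-1 + S\right)}$ ($H{\left(S \right)} = - \frac{\left(S + \left(S + 3\right)\right) \frac{1}{S - 1}}{3} = - \frac{\left(S + \left(3 + S\right)\right) \frac{1}{-1 + S}}{3} = - \frac{\left(3 + 2 S\right) \frac{1}{-1 + S}}{3} = - \frac{\frac{1}{-1 + S} \left(3 + 2 S\right)}{3} = - \frac{3 + 2 S}{3 \left(-1 + S\right)}$)
$\left(\left(-4 - -3\right) + H{\left(-1 \right)}\right)^{2} = \left(\left(-4 - -3\right) + \frac{-3 - -2}{3 \left(-1 - 1\right)}\right)^{2} = \left(\left(-4 + 3\right) + \frac{-3 + 2}{3 \left(-2\right)}\right)^{2} = \left(-1 + \frac{1}{3} \left(- \frac{1}{2}\right) \left(-1\right)\right)^{2} = \left(-1 + \frac{1}{6}\right)^{2} = \left(- \frac{5}{6}\right)^{2} = \frac{25}{36}$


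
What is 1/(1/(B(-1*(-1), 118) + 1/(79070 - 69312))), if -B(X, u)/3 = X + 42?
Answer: -1258781/9758 ≈ -129.00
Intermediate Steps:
B(X, u) = -126 - 3*X (B(X, u) = -3*(X + 42) = -3*(42 + X) = -126 - 3*X)
1/(1/(B(-1*(-1), 118) + 1/(79070 - 69312))) = 1/(1/((-126 - (-3)*(-1)) + 1/(79070 - 69312))) = 1/(1/((-126 - 3*1) + 1/9758)) = 1/(1/((-126 - 3) + 1/9758)) = 1/(1/(-129 + 1/9758)) = 1/(1/(-1258781/9758)) = 1/(-9758/1258781) = -1258781/9758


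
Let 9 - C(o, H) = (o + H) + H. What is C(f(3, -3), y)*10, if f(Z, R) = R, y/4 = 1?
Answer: 40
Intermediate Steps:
y = 4 (y = 4*1 = 4)
C(o, H) = 9 - o - 2*H (C(o, H) = 9 - ((o + H) + H) = 9 - ((H + o) + H) = 9 - (o + 2*H) = 9 + (-o - 2*H) = 9 - o - 2*H)
C(f(3, -3), y)*10 = (9 - 1*(-3) - 2*4)*10 = (9 + 3 - 8)*10 = 4*10 = 40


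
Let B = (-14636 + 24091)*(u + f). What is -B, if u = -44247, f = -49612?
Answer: 887436845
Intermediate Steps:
B = -887436845 (B = (-14636 + 24091)*(-44247 - 49612) = 9455*(-93859) = -887436845)
-B = -1*(-887436845) = 887436845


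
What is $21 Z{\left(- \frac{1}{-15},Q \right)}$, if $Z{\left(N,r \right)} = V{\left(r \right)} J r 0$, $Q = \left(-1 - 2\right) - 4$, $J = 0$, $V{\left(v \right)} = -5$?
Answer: $0$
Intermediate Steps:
$Q = -7$ ($Q = -3 - 4 = -7$)
$Z{\left(N,r \right)} = 0$ ($Z{\left(N,r \right)} = - 5 \cdot 0 r 0 = \left(-5\right) 0 \cdot 0 = 0 \cdot 0 = 0$)
$21 Z{\left(- \frac{1}{-15},Q \right)} = 21 \cdot 0 = 0$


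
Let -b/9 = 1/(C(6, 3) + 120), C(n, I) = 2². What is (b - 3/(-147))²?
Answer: 100489/36917776 ≈ 0.0027220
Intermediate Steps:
C(n, I) = 4
b = -9/124 (b = -9/(4 + 120) = -9/124 ≈ -0.072581)
(b - 3/(-147))² = (-9/124 - 3/(-147))² = (-9/124 - 3*(-1/147))² = (-9/124 + 1/49)² = (-317/6076)² = 100489/36917776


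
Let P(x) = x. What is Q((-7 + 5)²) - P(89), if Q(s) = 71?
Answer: -18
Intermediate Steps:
Q((-7 + 5)²) - P(89) = 71 - 1*89 = 71 - 89 = -18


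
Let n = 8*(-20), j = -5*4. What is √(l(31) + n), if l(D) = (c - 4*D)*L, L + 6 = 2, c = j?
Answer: 4*√26 ≈ 20.396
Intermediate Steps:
j = -20
c = -20
L = -4 (L = -6 + 2 = -4)
l(D) = 80 + 16*D (l(D) = (-20 - 4*D)*(-4) = 80 + 16*D)
n = -160
√(l(31) + n) = √((80 + 16*31) - 160) = √((80 + 496) - 160) = √(576 - 160) = √416 = 4*√26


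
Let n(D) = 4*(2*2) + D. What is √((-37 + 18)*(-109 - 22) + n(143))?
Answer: 2*√662 ≈ 51.459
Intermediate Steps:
n(D) = 16 + D (n(D) = 4*4 + D = 16 + D)
√((-37 + 18)*(-109 - 22) + n(143)) = √((-37 + 18)*(-109 - 22) + (16 + 143)) = √(-19*(-131) + 159) = √(2489 + 159) = √2648 = 2*√662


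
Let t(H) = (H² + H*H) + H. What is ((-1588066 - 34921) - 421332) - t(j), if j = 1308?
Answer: -5467355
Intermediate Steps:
t(H) = H + 2*H² (t(H) = (H² + H²) + H = 2*H² + H = H + 2*H²)
((-1588066 - 34921) - 421332) - t(j) = ((-1588066 - 34921) - 421332) - 1308*(1 + 2*1308) = (-1622987 - 421332) - 1308*(1 + 2616) = -2044319 - 1308*2617 = -2044319 - 1*3423036 = -2044319 - 3423036 = -5467355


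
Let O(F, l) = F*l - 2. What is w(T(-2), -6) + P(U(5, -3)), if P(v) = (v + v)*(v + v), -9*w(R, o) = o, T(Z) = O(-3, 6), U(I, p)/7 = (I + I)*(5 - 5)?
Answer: 2/3 ≈ 0.66667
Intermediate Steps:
U(I, p) = 0 (U(I, p) = 7*((I + I)*(5 - 5)) = 7*((2*I)*0) = 7*0 = 0)
O(F, l) = -2 + F*l
T(Z) = -20 (T(Z) = -2 - 3*6 = -2 - 18 = -20)
w(R, o) = -o/9
P(v) = 4*v**2 (P(v) = (2*v)*(2*v) = 4*v**2)
w(T(-2), -6) + P(U(5, -3)) = -1/9*(-6) + 4*0**2 = 2/3 + 4*0 = 2/3 + 0 = 2/3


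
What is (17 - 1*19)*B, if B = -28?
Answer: 56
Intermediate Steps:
(17 - 1*19)*B = (17 - 1*19)*(-28) = (17 - 19)*(-28) = -2*(-28) = 56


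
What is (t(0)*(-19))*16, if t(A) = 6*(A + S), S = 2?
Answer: -3648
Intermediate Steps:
t(A) = 12 + 6*A (t(A) = 6*(A + 2) = 6*(2 + A) = 12 + 6*A)
(t(0)*(-19))*16 = ((12 + 6*0)*(-19))*16 = ((12 + 0)*(-19))*16 = (12*(-19))*16 = -228*16 = -3648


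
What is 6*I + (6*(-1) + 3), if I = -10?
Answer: -63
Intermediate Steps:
6*I + (6*(-1) + 3) = 6*(-10) + (6*(-1) + 3) = -60 + (-6 + 3) = -60 - 3 = -63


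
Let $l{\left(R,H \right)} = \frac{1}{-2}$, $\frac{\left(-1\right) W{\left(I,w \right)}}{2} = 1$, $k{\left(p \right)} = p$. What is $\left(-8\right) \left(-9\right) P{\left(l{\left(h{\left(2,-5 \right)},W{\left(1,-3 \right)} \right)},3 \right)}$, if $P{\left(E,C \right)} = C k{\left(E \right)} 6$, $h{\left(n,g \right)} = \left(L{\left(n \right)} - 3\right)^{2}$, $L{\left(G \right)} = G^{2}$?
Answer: $-648$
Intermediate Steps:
$W{\left(I,w \right)} = -2$ ($W{\left(I,w \right)} = \left(-2\right) 1 = -2$)
$h{\left(n,g \right)} = \left(-3 + n^{2}\right)^{2}$ ($h{\left(n,g \right)} = \left(n^{2} - 3\right)^{2} = \left(-3 + n^{2}\right)^{2}$)
$l{\left(R,H \right)} = - \frac{1}{2}$
$P{\left(E,C \right)} = 6 C E$ ($P{\left(E,C \right)} = C E 6 = 6 C E$)
$\left(-8\right) \left(-9\right) P{\left(l{\left(h{\left(2,-5 \right)},W{\left(1,-3 \right)} \right)},3 \right)} = \left(-8\right) \left(-9\right) 6 \cdot 3 \left(- \frac{1}{2}\right) = 72 \left(-9\right) = -648$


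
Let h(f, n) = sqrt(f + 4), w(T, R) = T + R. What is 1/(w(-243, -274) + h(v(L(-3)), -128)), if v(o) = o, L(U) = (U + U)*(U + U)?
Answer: -517/267249 - 2*sqrt(10)/267249 ≈ -0.0019582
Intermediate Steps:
L(U) = 4*U**2 (L(U) = (2*U)*(2*U) = 4*U**2)
w(T, R) = R + T
h(f, n) = sqrt(4 + f)
1/(w(-243, -274) + h(v(L(-3)), -128)) = 1/((-274 - 243) + sqrt(4 + 4*(-3)**2)) = 1/(-517 + sqrt(4 + 4*9)) = 1/(-517 + sqrt(4 + 36)) = 1/(-517 + sqrt(40)) = 1/(-517 + 2*sqrt(10))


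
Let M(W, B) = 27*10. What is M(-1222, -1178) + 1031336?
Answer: 1031606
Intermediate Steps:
M(W, B) = 270
M(-1222, -1178) + 1031336 = 270 + 1031336 = 1031606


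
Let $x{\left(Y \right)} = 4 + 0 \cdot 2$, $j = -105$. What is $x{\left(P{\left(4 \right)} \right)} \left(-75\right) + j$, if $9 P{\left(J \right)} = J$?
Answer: $-405$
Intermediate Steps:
$P{\left(J \right)} = \frac{J}{9}$
$x{\left(Y \right)} = 4$ ($x{\left(Y \right)} = 4 + 0 = 4$)
$x{\left(P{\left(4 \right)} \right)} \left(-75\right) + j = 4 \left(-75\right) - 105 = -300 - 105 = -405$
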